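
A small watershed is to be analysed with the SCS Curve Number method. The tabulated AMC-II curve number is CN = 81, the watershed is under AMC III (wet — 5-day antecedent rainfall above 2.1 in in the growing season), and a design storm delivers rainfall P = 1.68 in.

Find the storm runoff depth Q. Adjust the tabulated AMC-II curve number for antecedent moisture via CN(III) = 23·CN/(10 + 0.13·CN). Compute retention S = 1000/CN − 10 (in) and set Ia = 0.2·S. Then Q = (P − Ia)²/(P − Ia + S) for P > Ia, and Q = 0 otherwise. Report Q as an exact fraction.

Wet (AMC III): CN(III) = 23·81/(10 + 0.13·81) = 1863/(2053/100) = 186300/2053 ≈ 90.745
Max retention: S = 1000/(186300/2053) − 10 = 1900/1863 in (≈ 1.020 in)
Ia = 0.2·(1900/1863) = 380/1863 in ≈ 0.204 in
Excess rainfall: 1.680 − 0.204 = 1.476 in; P > Ia so Q > 0
Runoff Q = (P−Ia)²/(P−Ia+S) = (1.476)²/(1.476+1.020) = 2363006258/2707078725 ≈ 0.873 in

Q = 2363006258/2707078725 in ≈ 0.873 in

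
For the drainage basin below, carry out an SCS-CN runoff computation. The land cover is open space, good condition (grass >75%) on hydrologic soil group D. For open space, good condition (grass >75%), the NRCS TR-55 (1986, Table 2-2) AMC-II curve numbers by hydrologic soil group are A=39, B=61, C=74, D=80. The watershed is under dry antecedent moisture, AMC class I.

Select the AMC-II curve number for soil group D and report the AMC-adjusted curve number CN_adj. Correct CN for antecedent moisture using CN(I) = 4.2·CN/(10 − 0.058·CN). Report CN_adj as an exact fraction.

CN_adj = 4200/67 ≈ 62.687

NRCS table: open space, good condition (grass >75%), soil group D → CN(II) = 80
Dry (AMC I): CN(I) = 4.2·80/(10 − 0.058·80) = 336/(134/25) = 4200/67 ≈ 62.687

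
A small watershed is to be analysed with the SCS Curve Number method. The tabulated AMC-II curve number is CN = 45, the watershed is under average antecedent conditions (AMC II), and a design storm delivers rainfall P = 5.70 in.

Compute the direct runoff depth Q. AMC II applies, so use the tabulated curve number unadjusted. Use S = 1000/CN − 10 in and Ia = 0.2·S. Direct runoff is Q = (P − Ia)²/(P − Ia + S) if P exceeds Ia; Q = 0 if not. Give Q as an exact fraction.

AMC II — tabulated CN = 45 applies directly.
Retention S: 1000/CN − 10 with CN=45.000 → S = 110/9 ≈ 12.222 in
Ia = 0.2S: 0.2·12.222 = 2.444 in (exactly 22/9)
Excess rainfall: 5.700 − 2.444 = 3.256 in; P > Ia so Q > 0
Q = (293/90)²/((293/90) + 110/9) = (85849/8100)/(1393/90) = 85849/125370 in ≈ 0.685 in

Q = 85849/125370 in ≈ 0.685 in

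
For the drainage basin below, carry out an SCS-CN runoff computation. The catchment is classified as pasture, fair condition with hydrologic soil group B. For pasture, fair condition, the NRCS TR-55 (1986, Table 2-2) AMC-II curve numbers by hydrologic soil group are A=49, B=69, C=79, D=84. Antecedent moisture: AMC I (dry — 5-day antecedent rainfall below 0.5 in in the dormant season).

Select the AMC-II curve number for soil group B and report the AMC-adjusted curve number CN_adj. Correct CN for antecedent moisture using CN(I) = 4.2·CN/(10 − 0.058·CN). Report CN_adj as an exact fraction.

NRCS table: pasture, fair condition, soil group B → CN(II) = 69
Adjust CN=69 to AMC I: 4.2·69/(10 − 0.058·69) → (1449/5) ÷ (2999/500) = 144900/2999 ≈ 48.316

CN_adj = 144900/2999 ≈ 48.316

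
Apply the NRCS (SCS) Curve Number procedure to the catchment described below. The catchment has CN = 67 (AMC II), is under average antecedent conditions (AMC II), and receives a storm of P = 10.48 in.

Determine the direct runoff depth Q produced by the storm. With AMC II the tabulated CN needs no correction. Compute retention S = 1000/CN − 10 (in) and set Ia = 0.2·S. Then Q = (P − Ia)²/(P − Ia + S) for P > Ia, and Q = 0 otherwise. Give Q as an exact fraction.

Q = 126468608/20228975 in ≈ 6.252 in

Average conditions: CN = 67 (no AMC adjustment).
S = 1000/67 − 10 = 330/67 in ≈ 4.925 in
Ia = 0.2·(330/67) = 66/67 in ≈ 0.985 in
P − Ia = 10.480 − 0.985 = 15904/1675 ≈ 9.495 in (> 0, runoff occurs)
Q: (15904/1675)² ÷ (24154/1675) = 126468608/20228975 in (≈ 6.252 in)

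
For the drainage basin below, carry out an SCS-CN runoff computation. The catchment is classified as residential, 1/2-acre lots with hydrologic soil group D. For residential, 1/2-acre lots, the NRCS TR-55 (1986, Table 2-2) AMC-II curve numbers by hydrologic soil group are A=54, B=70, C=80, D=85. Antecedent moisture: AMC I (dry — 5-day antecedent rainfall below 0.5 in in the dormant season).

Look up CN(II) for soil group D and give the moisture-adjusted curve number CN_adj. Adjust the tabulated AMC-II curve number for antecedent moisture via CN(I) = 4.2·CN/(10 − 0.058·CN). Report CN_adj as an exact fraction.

NRCS table: residential, 1/2-acre lots, soil group D → CN(II) = 85
Dry (AMC I): CN(I) = 4.2·85/(10 − 0.058·85) = 357/(507/100) = 11900/169 ≈ 70.414

CN_adj = 11900/169 ≈ 70.414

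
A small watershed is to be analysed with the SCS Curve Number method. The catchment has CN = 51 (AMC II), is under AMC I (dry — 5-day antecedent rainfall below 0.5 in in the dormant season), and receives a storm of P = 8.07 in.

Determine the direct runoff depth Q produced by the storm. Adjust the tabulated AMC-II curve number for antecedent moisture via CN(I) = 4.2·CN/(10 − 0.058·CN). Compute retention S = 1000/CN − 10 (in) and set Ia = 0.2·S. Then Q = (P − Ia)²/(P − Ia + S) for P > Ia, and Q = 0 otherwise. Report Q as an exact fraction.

Q = 2859147841/6173106300 in ≈ 0.463 in

Adjust CN=51 to AMC I: 4.2·51/(10 − 0.058·51) → (1071/5) ÷ (3521/500) = 15300/503 ≈ 30.417
Max retention: S = 1000/(15300/503) − 10 = 3500/153 in (≈ 22.876 in)
Initial abstraction Ia = S/5 = (3500/153)/5 = 700/153 ≈ 4.575 in
Since P=8.070 > Ia=4.575: effective rainfall P−Ia = 53471/15300 in
Q: (53471/15300)² ÷ (403471/15300) = 2859147841/6173106300 in (≈ 0.463 in)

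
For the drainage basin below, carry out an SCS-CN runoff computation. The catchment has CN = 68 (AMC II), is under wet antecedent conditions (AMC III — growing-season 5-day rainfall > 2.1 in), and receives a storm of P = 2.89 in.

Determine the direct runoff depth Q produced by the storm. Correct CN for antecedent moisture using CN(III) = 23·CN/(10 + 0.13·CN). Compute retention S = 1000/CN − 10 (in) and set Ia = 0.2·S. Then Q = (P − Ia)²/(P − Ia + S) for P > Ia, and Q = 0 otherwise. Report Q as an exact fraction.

Q = 9408806001/6920660900 in ≈ 1.360 in

Wet (AMC III): CN(III) = 23·68/(10 + 0.13·68) = 1564/(471/25) = 39100/471 ≈ 83.015
Retention S: 1000/CN − 10 with CN=83.015 → S = 800/391 ≈ 2.046 in
Initial abstraction Ia = S/5 = (800/391)/5 = 160/391 ≈ 0.409 in
P − Ia = 2.890 − 0.409 = 96999/39100 ≈ 2.481 in (> 0, runoff occurs)
Q: (96999/39100)² ÷ (176999/39100) = 9408806001/6920660900 in (≈ 1.360 in)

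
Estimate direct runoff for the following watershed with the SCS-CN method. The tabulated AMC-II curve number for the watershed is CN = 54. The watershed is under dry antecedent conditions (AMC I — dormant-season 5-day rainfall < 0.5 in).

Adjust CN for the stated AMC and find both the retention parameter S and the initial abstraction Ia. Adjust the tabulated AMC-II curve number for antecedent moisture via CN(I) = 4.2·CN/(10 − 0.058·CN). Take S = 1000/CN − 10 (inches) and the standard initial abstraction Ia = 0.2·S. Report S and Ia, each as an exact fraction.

S = 11500/567 in ≈ 20.282 in; Ia = 2300/567 in ≈ 4.056 in

CN(I) from CN(II)=54: (4.2·54)/(10 − 0.058·54) = 56700/1717 ≈ 33.023
S = 1000/(56700/1717) − 10 = 11500/567 in ≈ 20.282 in
Ia = 0.2S: 0.2·20.282 = 4.056 in (exactly 2300/567)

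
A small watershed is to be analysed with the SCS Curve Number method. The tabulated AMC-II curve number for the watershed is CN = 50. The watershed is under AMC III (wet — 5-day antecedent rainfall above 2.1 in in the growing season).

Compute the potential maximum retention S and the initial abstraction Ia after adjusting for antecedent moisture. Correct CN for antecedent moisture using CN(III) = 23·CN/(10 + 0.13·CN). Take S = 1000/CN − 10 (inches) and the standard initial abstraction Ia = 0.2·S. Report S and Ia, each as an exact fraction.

S = 100/23 in ≈ 4.348 in; Ia = 20/23 in ≈ 0.870 in

Wet (AMC III): CN(III) = 23·50/(10 + 0.13·50) = 1150/(33/2) = 2300/33 ≈ 69.697
S = 1000/(2300/33) − 10 = 100/23 in ≈ 4.348 in
Ia = 0.2·(100/23) = 20/23 in ≈ 0.870 in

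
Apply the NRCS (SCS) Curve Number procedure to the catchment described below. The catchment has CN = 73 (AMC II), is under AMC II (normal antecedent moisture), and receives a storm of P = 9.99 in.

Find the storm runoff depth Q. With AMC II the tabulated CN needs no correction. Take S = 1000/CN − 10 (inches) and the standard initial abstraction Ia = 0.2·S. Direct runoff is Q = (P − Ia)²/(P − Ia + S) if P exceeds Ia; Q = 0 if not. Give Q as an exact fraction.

Q = 18765003/2839700 in ≈ 6.608 in

Average conditions: CN = 73 (no AMC adjustment).
Retention S: 1000/CN − 10 with CN=73.000 → S = 270/73 ≈ 3.699 in
Ia = 0.2·(270/73) = 54/73 in ≈ 0.740 in
Excess rainfall: 9.990 − 0.740 = 9.250 in; P > Ia so Q > 0
Q = (67527/7300)²/((67527/7300) + 270/73) = (4559895729/53290000)/(94527/7300) = 18765003/2839700 in ≈ 6.608 in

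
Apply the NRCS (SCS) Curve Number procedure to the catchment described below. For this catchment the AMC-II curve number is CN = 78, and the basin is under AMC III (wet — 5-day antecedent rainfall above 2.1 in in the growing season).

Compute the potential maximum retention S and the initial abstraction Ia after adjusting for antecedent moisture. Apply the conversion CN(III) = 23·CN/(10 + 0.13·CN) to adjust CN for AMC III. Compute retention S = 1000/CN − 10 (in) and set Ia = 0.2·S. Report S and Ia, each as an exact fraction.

Adjust CN=78 to AMC III: 23·78/(10 + 0.13·78) → 1794 ÷ (1007/50) = 89700/1007 ≈ 89.076
Max retention: S = 1000/(89700/1007) − 10 = 1100/897 in (≈ 1.226 in)
Initial abstraction Ia = S/5 = (1100/897)/5 = 220/897 ≈ 0.245 in

S = 1100/897 in ≈ 1.226 in; Ia = 220/897 in ≈ 0.245 in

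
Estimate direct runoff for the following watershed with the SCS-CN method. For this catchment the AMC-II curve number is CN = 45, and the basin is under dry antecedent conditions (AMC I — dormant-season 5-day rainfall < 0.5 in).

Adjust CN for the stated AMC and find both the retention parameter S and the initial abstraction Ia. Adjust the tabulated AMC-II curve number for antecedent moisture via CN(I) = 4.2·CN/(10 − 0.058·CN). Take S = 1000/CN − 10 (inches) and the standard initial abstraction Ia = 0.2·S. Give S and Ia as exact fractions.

Dry (AMC I): CN(I) = 4.2·45/(10 − 0.058·45) = 189/(739/100) = 18900/739 ≈ 25.575
Retention S: 1000/CN − 10 with CN=25.575 → S = 5500/189 ≈ 29.101 in
Ia = 0.2·(5500/189) = 1100/189 in ≈ 5.820 in

S = 5500/189 in ≈ 29.101 in; Ia = 1100/189 in ≈ 5.820 in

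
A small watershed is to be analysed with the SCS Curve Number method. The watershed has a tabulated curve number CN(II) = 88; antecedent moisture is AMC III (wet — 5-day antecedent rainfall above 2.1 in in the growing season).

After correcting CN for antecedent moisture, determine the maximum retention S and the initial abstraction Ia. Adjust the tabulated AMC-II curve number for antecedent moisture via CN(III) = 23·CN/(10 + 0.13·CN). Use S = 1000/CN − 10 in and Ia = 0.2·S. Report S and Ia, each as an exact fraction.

S = 150/253 in ≈ 0.593 in; Ia = 30/253 in ≈ 0.119 in

CN(III) from CN(II)=88: (23·88)/(10 + 0.13·88) = 6325/67 ≈ 94.403
S = 1000/(6325/67) − 10 = 150/253 in ≈ 0.593 in
Ia = 0.2S: 0.2·0.593 = 0.119 in (exactly 30/253)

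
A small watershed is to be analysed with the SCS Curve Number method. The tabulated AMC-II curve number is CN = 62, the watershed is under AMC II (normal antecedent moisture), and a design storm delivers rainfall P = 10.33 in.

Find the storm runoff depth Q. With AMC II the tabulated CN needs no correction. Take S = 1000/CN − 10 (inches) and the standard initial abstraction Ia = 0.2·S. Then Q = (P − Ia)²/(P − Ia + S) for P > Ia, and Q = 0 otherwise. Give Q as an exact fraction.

AMC II — tabulated CN = 62 applies directly.
Retention S: 1000/CN − 10 with CN=62.000 → S = 190/31 ≈ 6.129 in
Initial abstraction Ia = S/5 = (190/31)/5 = 38/31 ≈ 1.226 in
Since P=10.330 > Ia=1.226: effective rainfall P−Ia = 28223/3100 in
Runoff Q = (P−Ia)²/(P−Ia+S) = (9.104)²/(9.104+6.129) = 796537729/146391300 ≈ 5.441 in

Q = 796537729/146391300 in ≈ 5.441 in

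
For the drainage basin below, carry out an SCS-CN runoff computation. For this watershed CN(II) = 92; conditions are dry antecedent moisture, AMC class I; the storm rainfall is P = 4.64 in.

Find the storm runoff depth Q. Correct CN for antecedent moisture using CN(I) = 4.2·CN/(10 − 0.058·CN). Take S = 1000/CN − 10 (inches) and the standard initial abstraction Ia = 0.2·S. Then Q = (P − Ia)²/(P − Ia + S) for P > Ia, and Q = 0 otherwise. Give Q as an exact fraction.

Dry (AMC I): CN(I) = 4.2·92/(10 − 0.058·92) = (1932/5)/(583/125) = 48300/583 ≈ 82.847
S = 1000/(48300/583) − 10 = 1000/483 in ≈ 2.070 in
Ia = 0.2S: 0.2·2.070 = 0.414 in (exactly 200/483)
Excess rainfall: 4.640 − 0.414 = 4.226 in; P > Ia so Q > 0
Q = (51028/12075)²/((51028/12075) + 1000/483) = (2603856784/145805625)/(76028/12075) = 650964196/229509525 in ≈ 2.836 in

Q = 650964196/229509525 in ≈ 2.836 in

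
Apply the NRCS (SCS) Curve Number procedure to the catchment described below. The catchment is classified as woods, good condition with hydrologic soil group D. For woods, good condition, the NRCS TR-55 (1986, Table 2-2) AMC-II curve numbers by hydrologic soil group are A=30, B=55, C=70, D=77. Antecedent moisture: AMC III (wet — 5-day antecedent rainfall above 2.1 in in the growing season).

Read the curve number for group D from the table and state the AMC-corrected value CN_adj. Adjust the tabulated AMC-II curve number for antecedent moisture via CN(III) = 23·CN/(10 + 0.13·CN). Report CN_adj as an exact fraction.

CN_adj = 7700/87 ≈ 88.506

NRCS table: woods, good condition, soil group D → CN(II) = 77
Wet (AMC III): CN(III) = 23·77/(10 + 0.13·77) = 1771/(2001/100) = 7700/87 ≈ 88.506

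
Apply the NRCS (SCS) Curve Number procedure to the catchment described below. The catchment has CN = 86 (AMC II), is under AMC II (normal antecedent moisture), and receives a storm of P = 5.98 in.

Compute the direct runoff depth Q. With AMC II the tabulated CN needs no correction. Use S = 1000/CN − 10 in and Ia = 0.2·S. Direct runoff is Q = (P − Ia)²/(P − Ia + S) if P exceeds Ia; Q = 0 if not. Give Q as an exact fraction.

CN(II) = 86; AMC II needs no correction.
Max retention: S = 1000/86 − 10 = 70/43 in (≈ 1.628 in)
Ia = 0.2S: 0.2·1.628 = 0.326 in (exactly 14/43)
Excess rainfall: 5.980 − 0.326 = 5.654 in; P > Ia so Q > 0
Q: (12157/2150)² ÷ (15657/2150) = 147792649/33662550 in (≈ 4.390 in)

Q = 147792649/33662550 in ≈ 4.390 in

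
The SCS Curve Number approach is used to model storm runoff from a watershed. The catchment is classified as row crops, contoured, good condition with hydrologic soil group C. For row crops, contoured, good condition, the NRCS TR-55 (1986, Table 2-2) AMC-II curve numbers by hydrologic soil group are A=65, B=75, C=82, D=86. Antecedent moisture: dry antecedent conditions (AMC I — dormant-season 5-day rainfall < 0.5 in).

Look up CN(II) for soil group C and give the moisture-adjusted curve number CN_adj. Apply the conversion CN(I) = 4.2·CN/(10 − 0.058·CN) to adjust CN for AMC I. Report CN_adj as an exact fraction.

CN_adj = 28700/437 ≈ 65.675

NRCS table: row crops, contoured, good condition, soil group C → CN(II) = 82
Adjust CN=82 to AMC I: 4.2·82/(10 − 0.058·82) → (1722/5) ÷ (1311/250) = 28700/437 ≈ 65.675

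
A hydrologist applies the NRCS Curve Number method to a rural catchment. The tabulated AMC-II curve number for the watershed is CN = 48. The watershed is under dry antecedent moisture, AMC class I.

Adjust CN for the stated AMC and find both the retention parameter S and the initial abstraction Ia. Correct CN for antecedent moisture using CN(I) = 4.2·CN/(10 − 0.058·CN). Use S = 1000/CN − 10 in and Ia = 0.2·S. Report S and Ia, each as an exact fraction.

S = 1625/63 in ≈ 25.794 in; Ia = 325/63 in ≈ 5.159 in

CN(I) from CN(II)=48: (4.2·48)/(10 − 0.058·48) = 12600/451 ≈ 27.938
Retention S: 1000/CN − 10 with CN=27.938 → S = 1625/63 ≈ 25.794 in
Ia = 0.2·(1625/63) = 325/63 in ≈ 5.159 in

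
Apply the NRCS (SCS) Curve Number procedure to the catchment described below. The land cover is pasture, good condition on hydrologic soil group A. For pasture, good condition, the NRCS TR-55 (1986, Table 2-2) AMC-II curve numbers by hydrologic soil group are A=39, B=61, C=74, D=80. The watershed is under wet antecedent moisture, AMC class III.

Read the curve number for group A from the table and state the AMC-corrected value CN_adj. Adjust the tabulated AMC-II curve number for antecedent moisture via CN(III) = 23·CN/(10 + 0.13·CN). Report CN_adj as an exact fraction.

CN_adj = 89700/1507 ≈ 59.522

NRCS table: pasture, good condition, soil group A → CN(II) = 39
Wet (AMC III): CN(III) = 23·39/(10 + 0.13·39) = 897/(1507/100) = 89700/1507 ≈ 59.522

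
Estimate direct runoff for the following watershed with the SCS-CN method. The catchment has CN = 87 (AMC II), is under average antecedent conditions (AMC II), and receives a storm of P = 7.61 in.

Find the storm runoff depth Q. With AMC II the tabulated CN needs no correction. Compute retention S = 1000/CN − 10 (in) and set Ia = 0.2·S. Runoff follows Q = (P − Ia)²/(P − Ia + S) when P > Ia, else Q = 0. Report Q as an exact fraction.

Average conditions: CN = 87 (no AMC adjustment).
Max retention: S = 1000/87 − 10 = 130/87 in (≈ 1.494 in)
Ia = 0.2S: 0.2·1.494 = 0.299 in (exactly 26/87)
P − Ia = 7.610 − 0.299 = 63607/8700 ≈ 7.311 in (> 0, runoff occurs)
Runoff Q = (P−Ia)²/(P−Ia+S) = (7.311)²/(7.311+1.494) = 4045850449/666480900 ≈ 6.070 in

Q = 4045850449/666480900 in ≈ 6.070 in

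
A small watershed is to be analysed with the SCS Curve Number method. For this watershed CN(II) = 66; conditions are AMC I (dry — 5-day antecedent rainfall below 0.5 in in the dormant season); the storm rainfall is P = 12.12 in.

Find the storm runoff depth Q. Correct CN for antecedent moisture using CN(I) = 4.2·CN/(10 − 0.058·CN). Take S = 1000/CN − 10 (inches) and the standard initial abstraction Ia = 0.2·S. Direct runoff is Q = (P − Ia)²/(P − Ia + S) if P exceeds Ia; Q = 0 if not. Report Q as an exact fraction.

Q = 28049215441/6583136175 in ≈ 4.261 in

Adjust CN=66 to AMC I: 4.2·66/(10 − 0.058·66) → (1386/5) ÷ (1543/250) = 69300/1543 ≈ 44.913
Max retention: S = 1000/(69300/1543) − 10 = 8500/693 in (≈ 12.266 in)
Initial abstraction Ia = S/5 = (8500/693)/5 = 1700/693 ≈ 2.453 in
Since P=12.120 > Ia=2.453: effective rainfall P−Ia = 167479/17325 in
Q = (167479/17325)²/((167479/17325) + 8500/693) = (28049215441/300155625)/(379979/17325) = 28049215441/6583136175 in ≈ 4.261 in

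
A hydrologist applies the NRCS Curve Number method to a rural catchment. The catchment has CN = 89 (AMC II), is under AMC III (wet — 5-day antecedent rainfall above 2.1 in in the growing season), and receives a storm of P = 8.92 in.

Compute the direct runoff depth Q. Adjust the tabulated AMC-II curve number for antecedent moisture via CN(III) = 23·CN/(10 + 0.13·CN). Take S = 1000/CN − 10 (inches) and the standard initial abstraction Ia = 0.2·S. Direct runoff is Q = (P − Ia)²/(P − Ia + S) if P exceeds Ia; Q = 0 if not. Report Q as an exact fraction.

Q = 203383862361/24486265175 in ≈ 8.306 in

CN(III) from CN(II)=89: (23·89)/(10 + 0.13·89) = 204700/2157 ≈ 94.900
S = 1000/(204700/2157) − 10 = 1100/2047 in ≈ 0.537 in
Ia = 0.2S: 0.2·0.537 = 0.107 in (exactly 220/2047)
Since P=8.920 > Ia=0.107: effective rainfall P−Ia = 450981/51175 in
Q = (450981/51175)²/((450981/51175) + 1100/2047) = (203383862361/2618880625)/(478481/51175) = 203383862361/24486265175 in ≈ 8.306 in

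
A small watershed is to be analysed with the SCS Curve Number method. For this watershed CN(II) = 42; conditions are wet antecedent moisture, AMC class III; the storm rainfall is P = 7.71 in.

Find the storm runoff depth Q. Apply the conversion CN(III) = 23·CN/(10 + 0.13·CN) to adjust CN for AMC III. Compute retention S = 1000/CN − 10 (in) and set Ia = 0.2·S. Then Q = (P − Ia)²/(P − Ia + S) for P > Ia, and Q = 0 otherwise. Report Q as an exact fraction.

Adjust CN=42 to AMC III: 23·42/(10 + 0.13·42) → 966 ÷ (773/50) = 48300/773 ≈ 62.484
Max retention: S = 1000/(48300/773) − 10 = 2900/483 in (≈ 6.004 in)
Ia = 0.2S: 0.2·6.004 = 1.201 in (exactly 580/483)
P − Ia = 7.710 − 1.201 = 314393/48300 ≈ 6.509 in (> 0, runoff occurs)
Q: (314393/48300)² ÷ (604393/48300) = 98842958449/29192181900 in (≈ 3.386 in)

Q = 98842958449/29192181900 in ≈ 3.386 in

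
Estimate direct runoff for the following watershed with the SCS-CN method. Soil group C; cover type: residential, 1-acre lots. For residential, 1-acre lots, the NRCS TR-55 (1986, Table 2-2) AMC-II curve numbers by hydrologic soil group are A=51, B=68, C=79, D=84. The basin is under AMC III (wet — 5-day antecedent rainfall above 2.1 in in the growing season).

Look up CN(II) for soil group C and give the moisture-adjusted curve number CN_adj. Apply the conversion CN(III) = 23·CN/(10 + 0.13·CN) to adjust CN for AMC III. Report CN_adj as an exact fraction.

CN_adj = 181700/2027 ≈ 89.640

NRCS table: residential, 1-acre lots, soil group C → CN(II) = 79
Wet (AMC III): CN(III) = 23·79/(10 + 0.13·79) = 1817/(2027/100) = 181700/2027 ≈ 89.640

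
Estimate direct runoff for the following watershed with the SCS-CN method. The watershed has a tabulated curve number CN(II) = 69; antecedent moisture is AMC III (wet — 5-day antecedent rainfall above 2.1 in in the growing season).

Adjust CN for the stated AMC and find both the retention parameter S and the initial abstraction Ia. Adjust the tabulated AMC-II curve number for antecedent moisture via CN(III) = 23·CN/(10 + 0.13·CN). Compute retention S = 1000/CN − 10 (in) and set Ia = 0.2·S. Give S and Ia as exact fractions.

S = 3100/1587 in ≈ 1.953 in; Ia = 620/1587 in ≈ 0.391 in

Wet (AMC III): CN(III) = 23·69/(10 + 0.13·69) = 1587/(1897/100) = 158700/1897 ≈ 83.658
Max retention: S = 1000/(158700/1897) − 10 = 3100/1587 in (≈ 1.953 in)
Ia = 0.2·(3100/1587) = 620/1587 in ≈ 0.391 in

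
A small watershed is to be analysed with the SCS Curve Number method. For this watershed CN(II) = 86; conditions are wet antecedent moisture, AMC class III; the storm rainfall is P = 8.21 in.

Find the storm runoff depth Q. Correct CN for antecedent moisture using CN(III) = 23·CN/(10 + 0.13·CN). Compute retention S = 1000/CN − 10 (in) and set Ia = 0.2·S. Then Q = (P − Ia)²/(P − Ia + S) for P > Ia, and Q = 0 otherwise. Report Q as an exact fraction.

Adjust CN=86 to AMC III: 23·86/(10 + 0.13·86) → 1978 ÷ (1059/50) = 98900/1059 ≈ 93.390
Max retention: S = 1000/(98900/1059) − 10 = 700/989 in (≈ 0.708 in)
Initial abstraction Ia = S/5 = (700/989)/5 = 140/989 ≈ 0.142 in
P − Ia = 8.210 − 0.142 = 797969/98900 ≈ 8.068 in (> 0, runoff occurs)
Runoff Q = (P−Ia)²/(P−Ia+S) = (8.068)²/(8.068+0.708) = 636754524961/85842134100 ≈ 7.418 in

Q = 636754524961/85842134100 in ≈ 7.418 in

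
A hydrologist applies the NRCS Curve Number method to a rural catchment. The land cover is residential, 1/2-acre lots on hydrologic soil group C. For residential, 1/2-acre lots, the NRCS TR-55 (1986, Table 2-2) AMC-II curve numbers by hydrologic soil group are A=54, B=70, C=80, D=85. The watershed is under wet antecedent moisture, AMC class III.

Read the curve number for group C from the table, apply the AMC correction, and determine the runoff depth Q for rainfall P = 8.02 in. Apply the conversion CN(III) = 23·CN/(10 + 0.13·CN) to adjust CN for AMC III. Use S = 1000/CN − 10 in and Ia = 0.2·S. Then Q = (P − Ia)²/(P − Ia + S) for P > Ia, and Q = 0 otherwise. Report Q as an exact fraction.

NRCS table: residential, 1/2-acre lots, soil group C → CN(II) = 80
Adjust CN=80 to AMC III: 23·80/(10 + 0.13·80) → 1840 ÷ (102/5) = 4600/51 ≈ 90.196
Max retention: S = 1000/(4600/51) − 10 = 25/23 in (≈ 1.087 in)
Ia = 0.2S: 0.2·1.087 = 0.217 in (exactly 5/23)
P − Ia = 8.020 − 0.217 = 8973/1150 ≈ 7.803 in (> 0, runoff occurs)
Runoff Q = (P−Ia)²/(P−Ia+S) = (7.803)²/(7.803+1.087) = 80514729/11756450 ≈ 6.849 in

Q = 80514729/11756450 in ≈ 6.849 in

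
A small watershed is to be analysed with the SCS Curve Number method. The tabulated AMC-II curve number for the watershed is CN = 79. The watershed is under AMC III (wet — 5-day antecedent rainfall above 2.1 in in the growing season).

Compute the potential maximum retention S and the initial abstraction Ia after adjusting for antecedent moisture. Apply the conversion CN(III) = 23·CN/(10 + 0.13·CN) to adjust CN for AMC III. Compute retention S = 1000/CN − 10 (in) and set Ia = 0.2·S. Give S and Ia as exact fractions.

Wet (AMC III): CN(III) = 23·79/(10 + 0.13·79) = 1817/(2027/100) = 181700/2027 ≈ 89.640
Retention S: 1000/CN − 10 with CN=89.640 → S = 2100/1817 ≈ 1.156 in
Ia = 0.2S: 0.2·1.156 = 0.231 in (exactly 420/1817)

S = 2100/1817 in ≈ 1.156 in; Ia = 420/1817 in ≈ 0.231 in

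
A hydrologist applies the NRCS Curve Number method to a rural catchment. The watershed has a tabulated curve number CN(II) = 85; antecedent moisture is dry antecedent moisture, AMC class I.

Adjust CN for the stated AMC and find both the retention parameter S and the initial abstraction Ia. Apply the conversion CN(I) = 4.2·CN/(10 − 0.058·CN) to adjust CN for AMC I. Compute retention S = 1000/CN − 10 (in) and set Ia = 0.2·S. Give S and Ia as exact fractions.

S = 500/119 in ≈ 4.202 in; Ia = 100/119 in ≈ 0.840 in

CN(I) from CN(II)=85: (4.2·85)/(10 − 0.058·85) = 11900/169 ≈ 70.414
Max retention: S = 1000/(11900/169) − 10 = 500/119 in (≈ 4.202 in)
Initial abstraction Ia = S/5 = (500/119)/5 = 100/119 ≈ 0.840 in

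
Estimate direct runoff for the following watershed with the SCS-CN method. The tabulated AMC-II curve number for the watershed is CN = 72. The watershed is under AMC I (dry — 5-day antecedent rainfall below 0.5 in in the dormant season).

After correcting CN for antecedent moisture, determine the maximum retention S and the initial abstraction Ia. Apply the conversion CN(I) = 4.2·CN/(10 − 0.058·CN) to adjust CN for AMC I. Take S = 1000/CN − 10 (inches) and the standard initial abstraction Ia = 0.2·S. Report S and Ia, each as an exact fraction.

S = 250/27 in ≈ 9.259 in; Ia = 50/27 in ≈ 1.852 in

Adjust CN=72 to AMC I: 4.2·72/(10 − 0.058·72) → (1512/5) ÷ (728/125) = 675/13 ≈ 51.923
S = 1000/(675/13) − 10 = 250/27 in ≈ 9.259 in
Ia = 0.2S: 0.2·9.259 = 1.852 in (exactly 50/27)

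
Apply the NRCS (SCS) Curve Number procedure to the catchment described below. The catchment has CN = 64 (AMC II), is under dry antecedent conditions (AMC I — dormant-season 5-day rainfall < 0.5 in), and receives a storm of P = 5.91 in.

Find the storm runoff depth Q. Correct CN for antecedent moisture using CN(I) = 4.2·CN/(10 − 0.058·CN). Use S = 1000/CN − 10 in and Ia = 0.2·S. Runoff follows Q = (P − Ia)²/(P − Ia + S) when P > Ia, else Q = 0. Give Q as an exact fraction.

CN(I) from CN(II)=64: (4.2·64)/(10 − 0.058·64) = 5600/131 ≈ 42.748
S = 1000/(5600/131) − 10 = 375/28 in ≈ 13.393 in
Initial abstraction Ia = S/5 = (375/28)/5 = 75/28 ≈ 2.679 in
P − Ia = 5.910 − 2.679 = 1131/350 ≈ 3.231 in (> 0, runoff occurs)
Q: (1131/350)² ÷ (11637/700) = 142129/226275 in (≈ 0.628 in)

Q = 142129/226275 in ≈ 0.628 in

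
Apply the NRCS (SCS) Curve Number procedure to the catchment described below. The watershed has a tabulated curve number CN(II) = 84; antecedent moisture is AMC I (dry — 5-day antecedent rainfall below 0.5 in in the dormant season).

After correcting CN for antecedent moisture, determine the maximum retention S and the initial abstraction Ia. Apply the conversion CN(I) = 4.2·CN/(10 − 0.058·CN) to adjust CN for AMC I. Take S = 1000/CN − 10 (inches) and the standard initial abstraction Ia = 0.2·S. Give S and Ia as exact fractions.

S = 2000/441 in ≈ 4.535 in; Ia = 400/441 in ≈ 0.907 in

CN(I) from CN(II)=84: (4.2·84)/(10 − 0.058·84) = 44100/641 ≈ 68.799
Max retention: S = 1000/(44100/641) − 10 = 2000/441 in (≈ 4.535 in)
Ia = 0.2S: 0.2·4.535 = 0.907 in (exactly 400/441)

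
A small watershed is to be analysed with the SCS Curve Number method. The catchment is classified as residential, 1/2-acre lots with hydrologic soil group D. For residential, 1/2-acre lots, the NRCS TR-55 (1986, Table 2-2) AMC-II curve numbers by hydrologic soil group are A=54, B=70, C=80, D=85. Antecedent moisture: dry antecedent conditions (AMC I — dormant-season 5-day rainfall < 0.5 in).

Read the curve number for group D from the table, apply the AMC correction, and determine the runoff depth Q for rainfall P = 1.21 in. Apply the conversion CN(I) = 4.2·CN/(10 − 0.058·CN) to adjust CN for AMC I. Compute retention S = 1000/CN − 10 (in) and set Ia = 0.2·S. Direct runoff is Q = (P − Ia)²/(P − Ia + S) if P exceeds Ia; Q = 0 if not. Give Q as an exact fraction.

NRCS table: residential, 1/2-acre lots, soil group D → CN(II) = 85
Dry (AMC I): CN(I) = 4.2·85/(10 − 0.058·85) = 357/(507/100) = 11900/169 ≈ 70.414
S = 1000/(11900/169) − 10 = 500/119 in ≈ 4.202 in
Initial abstraction Ia = S/5 = (500/119)/5 = 100/119 ≈ 0.840 in
Excess rainfall: 1.210 − 0.840 = 0.370 in; P > Ia so Q > 0
Runoff Q = (P−Ia)²/(P−Ia+S) = (0.370)²/(0.370+4.202) = 19351201/647348100 ≈ 0.030 in

Q = 19351201/647348100 in ≈ 0.030 in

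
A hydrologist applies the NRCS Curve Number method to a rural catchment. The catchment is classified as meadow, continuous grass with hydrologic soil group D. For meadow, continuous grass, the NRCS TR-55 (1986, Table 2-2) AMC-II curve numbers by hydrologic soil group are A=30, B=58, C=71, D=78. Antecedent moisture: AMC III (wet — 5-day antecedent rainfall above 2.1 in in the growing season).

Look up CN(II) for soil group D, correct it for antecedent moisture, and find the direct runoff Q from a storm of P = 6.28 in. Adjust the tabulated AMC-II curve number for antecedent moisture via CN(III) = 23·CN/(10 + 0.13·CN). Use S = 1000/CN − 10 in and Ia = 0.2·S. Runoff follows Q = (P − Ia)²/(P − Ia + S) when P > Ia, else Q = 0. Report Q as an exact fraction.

NRCS table: meadow, continuous grass, soil group D → CN(II) = 78
Adjust CN=78 to AMC III: 23·78/(10 + 0.13·78) → 1794 ÷ (1007/50) = 89700/1007 ≈ 89.076
S = 1000/(89700/1007) − 10 = 1100/897 in ≈ 1.226 in
Ia = 0.2·(1100/897) = 220/897 in ≈ 0.245 in
Excess rainfall: 6.280 − 0.245 = 6.035 in; P > Ia so Q > 0
Runoff Q = (P−Ia)²/(P−Ia+S) = (6.035)²/(6.035+1.226) = 18313938241/3651440325 ≈ 5.016 in

Q = 18313938241/3651440325 in ≈ 5.016 in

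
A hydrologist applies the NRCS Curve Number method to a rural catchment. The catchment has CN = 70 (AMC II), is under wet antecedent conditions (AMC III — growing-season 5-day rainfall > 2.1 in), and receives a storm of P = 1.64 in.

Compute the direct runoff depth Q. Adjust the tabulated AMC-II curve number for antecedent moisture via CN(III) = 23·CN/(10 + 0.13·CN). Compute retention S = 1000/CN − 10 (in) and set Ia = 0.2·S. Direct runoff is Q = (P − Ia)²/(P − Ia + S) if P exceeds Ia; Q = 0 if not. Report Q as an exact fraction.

Adjust CN=70 to AMC III: 23·70/(10 + 0.13·70) → 1610 ÷ (191/10) = 16100/191 ≈ 84.293
Max retention: S = 1000/(16100/191) − 10 = 300/161 in (≈ 1.863 in)
Ia = 0.2·(300/161) = 60/161 in ≈ 0.373 in
Excess rainfall: 1.640 − 0.373 = 1.267 in; P > Ia so Q > 0
Q = (5101/4025)²/((5101/4025) + 300/161) = (26020201/16200625)/(12601/4025) = 26020201/50719025 in ≈ 0.513 in

Q = 26020201/50719025 in ≈ 0.513 in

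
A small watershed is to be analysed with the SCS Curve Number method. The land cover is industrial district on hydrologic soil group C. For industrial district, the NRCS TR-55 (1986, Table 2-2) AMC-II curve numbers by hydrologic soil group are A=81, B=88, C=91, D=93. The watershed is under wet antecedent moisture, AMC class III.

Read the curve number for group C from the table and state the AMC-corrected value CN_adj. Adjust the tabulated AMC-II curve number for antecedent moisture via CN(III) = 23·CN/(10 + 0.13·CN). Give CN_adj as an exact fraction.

CN_adj = 209300/2183 ≈ 95.877

NRCS table: industrial district, soil group C → CN(II) = 91
Adjust CN=91 to AMC III: 23·91/(10 + 0.13·91) → 2093 ÷ (2183/100) = 209300/2183 ≈ 95.877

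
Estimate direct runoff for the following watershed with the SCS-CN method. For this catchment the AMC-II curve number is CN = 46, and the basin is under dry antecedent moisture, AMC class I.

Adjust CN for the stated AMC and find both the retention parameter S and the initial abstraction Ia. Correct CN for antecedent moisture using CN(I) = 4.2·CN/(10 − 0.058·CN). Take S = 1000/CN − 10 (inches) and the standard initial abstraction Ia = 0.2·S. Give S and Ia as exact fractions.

Adjust CN=46 to AMC I: 4.2·46/(10 − 0.058·46) → (966/5) ÷ (1833/250) = 16100/611 ≈ 26.350
Retention S: 1000/CN − 10 with CN=26.350 → S = 4500/161 ≈ 27.950 in
Initial abstraction Ia = S/5 = (4500/161)/5 = 900/161 ≈ 5.590 in

S = 4500/161 in ≈ 27.950 in; Ia = 900/161 in ≈ 5.590 in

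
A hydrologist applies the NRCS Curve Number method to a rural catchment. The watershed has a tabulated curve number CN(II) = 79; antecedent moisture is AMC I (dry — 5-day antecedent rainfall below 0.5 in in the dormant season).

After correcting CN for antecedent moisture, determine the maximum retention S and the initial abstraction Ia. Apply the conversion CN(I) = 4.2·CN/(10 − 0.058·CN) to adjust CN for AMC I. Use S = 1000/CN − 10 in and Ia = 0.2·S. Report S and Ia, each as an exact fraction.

Adjust CN=79 to AMC I: 4.2·79/(10 − 0.058·79) → (1659/5) ÷ (2709/500) = 7900/129 ≈ 61.240
Retention S: 1000/CN − 10 with CN=61.240 → S = 500/79 ≈ 6.329 in
Initial abstraction Ia = S/5 = (500/79)/5 = 100/79 ≈ 1.266 in

S = 500/79 in ≈ 6.329 in; Ia = 100/79 in ≈ 1.266 in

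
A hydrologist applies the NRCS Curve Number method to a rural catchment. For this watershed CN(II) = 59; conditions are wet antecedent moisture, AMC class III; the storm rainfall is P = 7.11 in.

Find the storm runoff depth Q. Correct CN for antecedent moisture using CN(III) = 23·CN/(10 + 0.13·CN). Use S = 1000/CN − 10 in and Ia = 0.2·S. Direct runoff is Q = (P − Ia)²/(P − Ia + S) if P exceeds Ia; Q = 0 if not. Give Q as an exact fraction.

Q = 779383511929/175436623900 in ≈ 4.443 in

CN(III) from CN(II)=59: (23·59)/(10 + 0.13·59) = 135700/1767 ≈ 76.797
Retention S: 1000/CN − 10 with CN=76.797 → S = 4100/1357 ≈ 3.021 in
Initial abstraction Ia = S/5 = (4100/1357)/5 = 820/1357 ≈ 0.604 in
Excess rainfall: 7.110 − 0.604 = 6.506 in; P > Ia so Q > 0
Runoff Q = (P−Ia)²/(P−Ia+S) = (6.506)²/(6.506+3.021) = 779383511929/175436623900 ≈ 4.443 in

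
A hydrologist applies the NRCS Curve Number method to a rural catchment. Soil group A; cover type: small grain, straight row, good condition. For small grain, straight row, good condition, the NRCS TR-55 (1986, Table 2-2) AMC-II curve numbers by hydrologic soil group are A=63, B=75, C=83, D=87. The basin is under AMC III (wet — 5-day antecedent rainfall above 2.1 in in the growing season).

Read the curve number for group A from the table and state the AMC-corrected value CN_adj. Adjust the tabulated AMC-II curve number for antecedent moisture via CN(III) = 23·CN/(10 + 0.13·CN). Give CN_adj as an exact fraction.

NRCS table: small grain, straight row, good condition, soil group A → CN(II) = 63
Adjust CN=63 to AMC III: 23·63/(10 + 0.13·63) → 1449 ÷ (1819/100) = 144900/1819 ≈ 79.659

CN_adj = 144900/1819 ≈ 79.659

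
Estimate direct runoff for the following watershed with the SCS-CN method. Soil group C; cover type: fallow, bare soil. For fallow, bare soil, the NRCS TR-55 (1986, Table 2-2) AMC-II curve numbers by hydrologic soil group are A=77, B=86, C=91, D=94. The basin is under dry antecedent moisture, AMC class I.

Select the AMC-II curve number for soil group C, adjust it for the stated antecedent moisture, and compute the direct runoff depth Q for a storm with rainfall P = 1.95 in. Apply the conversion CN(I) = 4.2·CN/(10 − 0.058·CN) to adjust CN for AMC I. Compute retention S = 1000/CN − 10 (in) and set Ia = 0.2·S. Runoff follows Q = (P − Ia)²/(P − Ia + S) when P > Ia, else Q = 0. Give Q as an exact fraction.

Q = 39450961/69139980 in ≈ 0.571 in

NRCS table: fallow, bare soil, soil group C → CN(II) = 91
Adjust CN=91 to AMC I: 4.2·91/(10 − 0.058·91) → (1911/5) ÷ (2361/500) = 63700/787 ≈ 80.940
Max retention: S = 1000/(63700/787) − 10 = 1500/637 in (≈ 2.355 in)
Ia = 0.2·(1500/637) = 300/637 in ≈ 0.471 in
P − Ia = 1.950 − 0.471 = 18843/12740 ≈ 1.479 in (> 0, runoff occurs)
Q = (18843/12740)²/((18843/12740) + 1500/637) = (355058649/162307600)/(48843/12740) = 39450961/69139980 in ≈ 0.571 in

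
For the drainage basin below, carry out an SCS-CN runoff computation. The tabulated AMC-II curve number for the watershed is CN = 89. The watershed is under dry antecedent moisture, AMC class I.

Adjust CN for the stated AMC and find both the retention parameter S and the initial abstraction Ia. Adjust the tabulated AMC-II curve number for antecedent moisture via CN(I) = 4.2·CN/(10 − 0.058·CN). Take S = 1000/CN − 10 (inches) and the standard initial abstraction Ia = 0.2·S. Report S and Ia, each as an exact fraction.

S = 5500/1869 in ≈ 2.943 in; Ia = 1100/1869 in ≈ 0.589 in

Dry (AMC I): CN(I) = 4.2·89/(10 − 0.058·89) = (1869/5)/(2419/500) = 186900/2419 ≈ 77.263
Max retention: S = 1000/(186900/2419) − 10 = 5500/1869 in (≈ 2.943 in)
Initial abstraction Ia = S/5 = (5500/1869)/5 = 1100/1869 ≈ 0.589 in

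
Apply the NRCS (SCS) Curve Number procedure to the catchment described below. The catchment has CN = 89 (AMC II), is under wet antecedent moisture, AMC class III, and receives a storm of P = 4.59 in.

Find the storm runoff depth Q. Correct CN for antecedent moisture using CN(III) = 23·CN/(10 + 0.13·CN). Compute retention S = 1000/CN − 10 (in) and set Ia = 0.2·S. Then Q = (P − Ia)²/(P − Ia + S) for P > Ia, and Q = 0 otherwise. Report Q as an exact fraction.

Adjust CN=89 to AMC III: 23·89/(10 + 0.13·89) → 2047 ÷ (2157/100) = 204700/2157 ≈ 94.900
S = 1000/(204700/2157) − 10 = 1100/2047 in ≈ 0.537 in
Initial abstraction Ia = S/5 = (1100/2047)/5 = 220/2047 ≈ 0.107 in
P − Ia = 4.590 − 0.107 = 917573/204700 ≈ 4.483 in (> 0, runoff occurs)
Q: (917573/204700)² ÷ (1027573/204700) = 841940210329/210344193100 in (≈ 4.003 in)

Q = 841940210329/210344193100 in ≈ 4.003 in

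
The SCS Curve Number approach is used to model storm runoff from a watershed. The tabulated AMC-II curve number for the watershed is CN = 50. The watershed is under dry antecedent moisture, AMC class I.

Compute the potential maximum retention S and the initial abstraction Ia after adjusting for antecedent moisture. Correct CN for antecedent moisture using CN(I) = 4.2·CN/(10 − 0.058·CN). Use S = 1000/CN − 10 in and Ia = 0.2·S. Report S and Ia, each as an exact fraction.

S = 500/21 in ≈ 23.810 in; Ia = 100/21 in ≈ 4.762 in

Dry (AMC I): CN(I) = 4.2·50/(10 − 0.058·50) = 210/(71/10) = 2100/71 ≈ 29.577
S = 1000/(2100/71) − 10 = 500/21 in ≈ 23.810 in
Ia = 0.2·(500/21) = 100/21 in ≈ 4.762 in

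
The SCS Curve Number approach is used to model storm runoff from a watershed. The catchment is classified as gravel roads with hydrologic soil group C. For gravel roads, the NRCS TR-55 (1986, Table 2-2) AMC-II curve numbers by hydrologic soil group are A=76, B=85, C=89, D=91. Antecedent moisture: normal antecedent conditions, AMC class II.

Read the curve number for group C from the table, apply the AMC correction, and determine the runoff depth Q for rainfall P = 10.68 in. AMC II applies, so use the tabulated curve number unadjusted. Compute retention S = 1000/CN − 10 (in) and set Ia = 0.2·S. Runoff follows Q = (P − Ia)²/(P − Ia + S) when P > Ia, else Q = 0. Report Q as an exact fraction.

Q = 538843369/57767675 in ≈ 9.328 in

NRCS table: gravel roads, soil group C → CN(II) = 89
Average conditions: CN = 89 (no AMC adjustment).
S = 1000/89 − 10 = 110/89 in ≈ 1.236 in
Initial abstraction Ia = S/5 = (110/89)/5 = 22/89 ≈ 0.247 in
Since P=10.680 > Ia=0.247: effective rainfall P−Ia = 23213/2225 in
Q: (23213/2225)² ÷ (25963/2225) = 538843369/57767675 in (≈ 9.328 in)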